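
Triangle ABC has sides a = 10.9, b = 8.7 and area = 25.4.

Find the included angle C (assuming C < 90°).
Area = ½·a·b·sin(C)  ⇒  sin(C) = 2·Area/(a·b) = 2·25.4/(10.9·8.7) = 50.8/94.83 ≈ 0.535695
C = arcsin(0.535695) ≈ 32.3911° (taking the acute solution since C < 90°)

C = 32.39°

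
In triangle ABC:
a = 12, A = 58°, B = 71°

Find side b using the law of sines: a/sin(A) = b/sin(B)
a/sin(A) = b/sin(B)  ⇒  b = a·sin(B)/sin(A) = 12·sin(71°)/sin(58°)
sin(71°) ≈ 0.945519, sin(58°) ≈ 0.848048
b ≈ 12·0.945519/0.848048 ≈ 11.3462/0.848048 ≈ 13.3792

b = 13.38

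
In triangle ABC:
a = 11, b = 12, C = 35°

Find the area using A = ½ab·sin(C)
A = ½·a·b·sin(C) = ½·11·12·sin(35°)
sin(35°) ≈ 0.573576
A ≈ ½·132·0.573576 = 66·0.573576 ≈ 37.856

Area = 37.86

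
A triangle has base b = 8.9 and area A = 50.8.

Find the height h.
A = ½·b·h  ⇒  h = 2A/b = 2·50.8/8.9 = 101.6/8.9 ≈ 11.4157

h = 11.42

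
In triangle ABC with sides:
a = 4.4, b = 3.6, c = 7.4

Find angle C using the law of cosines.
c² = a² + b² − 2ab·cos(C)  ⇒  cos(C) = (a² + b² − c²)/(2ab)
cos(C) = (4.4² + 3.6² − 7.4²)/(2·4.4·3.6) = (19.36 + 12.96 − 54.76)/31.68 = -22.44/31.68 ≈ -0.708333
C = arccos(-0.708333) ≈ 135.099°

C = 135.1°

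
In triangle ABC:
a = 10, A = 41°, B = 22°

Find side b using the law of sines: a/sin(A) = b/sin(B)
a/sin(A) = b/sin(B)  ⇒  b = a·sin(B)/sin(A) = 10·sin(22°)/sin(41°)
sin(22°) ≈ 0.374607, sin(41°) ≈ 0.656059
b ≈ 10·0.374607/0.656059 ≈ 3.74607/0.656059 ≈ 5.70995

b = 5.71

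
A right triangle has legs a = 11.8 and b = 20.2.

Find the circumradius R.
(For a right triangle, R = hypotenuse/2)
Hypotenuse c = √(a² + b²) = √(139.24 + 408.04) = √547.28 ≈ 23.394
R = c/2 ≈ 23.394/2 ≈ 11.697

R = 11.7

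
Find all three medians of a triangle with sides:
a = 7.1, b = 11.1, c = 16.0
Median formula: m_a = ½√(2b² + 2c² − a²) (and cyclically). a² = 50.41, b² = 123.21, c² = 256.
m_a = ½√(2·123.21 + 2·256 − 50.41) = ½√708.01 ≈ ½·26.6085 ≈ 13.3042
m_b = ½√(2·50.41 + 2·256 − 123.21) = ½√489.61 ≈ ½·22.1271 ≈ 11.0636
m_c = ½√(2·50.41 + 2·123.21 − 256) = ½√91.24 ≈ ½·9.55196 ≈ 4.77598

m_a = 13.3, m_b = 11.06, m_c = 4.776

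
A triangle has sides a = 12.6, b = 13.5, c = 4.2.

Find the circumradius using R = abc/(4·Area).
First find the area with Heron's formula.
s = (12.6 + 13.5 + 4.2)/2 = 15.15
Area = √(s(s−a)(s−b)(s−c)) = √(15.15·2.55·1.65·10.95) ≈ √697.993 ≈ 26.4196
abc = 12.6·13.5·4.2 = 714.42
R = abc/(4·Area) ≈ 714.42/(4·26.4196) = 714.42/105.678 ≈ 6.76033

R = 6.76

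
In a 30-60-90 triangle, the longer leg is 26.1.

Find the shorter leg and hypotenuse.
In a 30-60-90 triangle the sides are in ratio 1 : √3 : 2, so short leg = long leg/√3 and hypotenuse = 2·(short leg).
Short leg = 26.1/√3 ≈ 26.1/1.73205 ≈ 15.0688
Hypotenuse = 2·15.0688 ≈ 30.1377

Short leg = 15.07, Hypotenuse = 30.14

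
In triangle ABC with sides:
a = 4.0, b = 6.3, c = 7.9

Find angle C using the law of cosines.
c² = a² + b² − 2ab·cos(C)  ⇒  cos(C) = (a² + b² − c²)/(2ab)
cos(C) = (4.0² + 6.3² − 7.9²)/(2·4.0·6.3) = (16 + 39.69 − 62.41)/50.4 = -6.72/50.4 ≈ -0.133333
C = arccos(-0.133333) ≈ 97.6623°

C = 97.66°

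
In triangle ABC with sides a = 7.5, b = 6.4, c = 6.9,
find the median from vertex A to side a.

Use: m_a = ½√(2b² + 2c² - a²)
m_a = ½√(2·6.4² + 2·6.9² − 7.5²) = ½√(2·40.96 + 2·47.61 − 56.25) = ½√(81.92 + 95.22 − 56.25) = ½√120.89
√120.89 ≈ 10.995, so m_a ≈ 5.4975

m_a = 5.497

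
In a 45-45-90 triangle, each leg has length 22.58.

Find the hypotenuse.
In a 45-45-90 triangle the sides are in ratio 1 : 1 : √2, so hypotenuse = leg·√2.
Hypotenuse = 22.58·√2 ≈ 22.58·1.41421 ≈ 31.9329

Hypotenuse = 22.58√2 = 31.93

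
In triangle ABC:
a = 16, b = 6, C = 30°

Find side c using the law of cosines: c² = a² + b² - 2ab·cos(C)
c² = 16² + 6² − 2·16·6·cos(30°)
cos(30°) ≈ 0.866025
c² ≈ 256 + 36 − 192·(0.866025) ≈ 292 − 166.277 ≈ 125.723
c ≈ √125.723 ≈ 11.2126

c = 11.21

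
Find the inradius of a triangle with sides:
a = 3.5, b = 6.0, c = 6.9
r = Area/s where s is the semi-perimeter.
s = (3.5 + 6.0 + 6.9)/2 = 16.4/2 = 8.2
Area = √(s(s−a)(s−b)(s−c)) = √(8.2·4.7·2.2·1.3) ≈ √110.224 ≈ 10.4988
r ≈ 10.4988/8.2 ≈ 1.28034

r = 1.28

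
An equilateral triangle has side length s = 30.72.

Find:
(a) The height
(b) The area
(a) The height splits the triangle into two 30-60-90 halves: h = s·√3/2 = 30.72·1.73205/2 ≈ 53.2086/2 ≈ 26.6043
(b) Area = (√3/4)·s² = (√3/4)·30.72² = (√3/4)·943.7184 ≈ 0.433013·943.7184 ≈ 408.642

Height = 26.6, Area = 408.6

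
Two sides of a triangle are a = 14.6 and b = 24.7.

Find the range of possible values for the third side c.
Triangle inequality: |a − b| < c < a + b
|a − b| = |14.6 − 24.7| = 10.1
a + b = 14.6 + 24.7 = 39.3

10.1 < c < 39.3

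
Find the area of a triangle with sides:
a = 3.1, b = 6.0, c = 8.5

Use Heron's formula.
s = (3.1 + 6.0 + 8.5)/2 = 17.6/2 = 8.8
s − a = 5.7, s − b = 2.8, s − c = 0.3
s(s−a)(s−b)(s−c) = 8.8·5.7·2.8·0.3 ≈ 42.1344
Area = √42.1344 ≈ 6.4911

Area = 6.491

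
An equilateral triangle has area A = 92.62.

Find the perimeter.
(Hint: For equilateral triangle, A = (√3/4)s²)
A = (√3/4)s²  ⇒  s² = 4A/√3 = 4·92.62/√3 = 370.48/1.73205 ≈ 213.897
s ≈ √213.897 ≈ 14.6252
Perimeter = 3s ≈ 3·14.6252 ≈ 43.8756

Perimeter = 43.88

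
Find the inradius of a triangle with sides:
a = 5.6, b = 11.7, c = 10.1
r = Area/s where s is the semi-perimeter.
s = (5.6 + 11.7 + 10.1)/2 = 27.4/2 = 13.7
Area = √(s(s−a)(s−b)(s−c)) = √(13.7·8.1·2·3.6) ≈ √798.984 ≈ 28.2663
r ≈ 28.2663/13.7 ≈ 2.06323

r = 2.063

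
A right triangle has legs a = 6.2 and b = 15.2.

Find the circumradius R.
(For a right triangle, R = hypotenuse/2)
Hypotenuse c = √(a² + b²) = √(38.44 + 231.04) = √269.48 ≈ 16.4158
R = c/2 ≈ 16.4158/2 ≈ 8.20792

R = 8.208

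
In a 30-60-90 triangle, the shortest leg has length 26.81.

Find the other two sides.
In a 30-60-90 triangle the sides are in ratio 1 : √3 : 2 (short leg : long leg : hypotenuse).
Long leg = 26.81·√3 ≈ 26.81·1.73205 ≈ 46.4363
Hypotenuse = 2·26.81 = 53.62

Long leg = 26.81√3 = 46.44, Hypotenuse = 53.62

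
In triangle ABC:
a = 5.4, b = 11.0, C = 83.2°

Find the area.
Two sides and the included angle (SAS): A = ½·a·b·sin(C) = ½·5.4·11.0·sin(83.2°)
sin(83.2°) ≈ 0.992966
A ≈ ½·59.4·0.992966 = 29.7·0.992966 ≈ 29.4911

Area = 29.49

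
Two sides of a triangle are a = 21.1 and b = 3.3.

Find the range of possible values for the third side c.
Triangle inequality: |a − b| < c < a + b
|a − b| = |21.1 − 3.3| = 17.8
a + b = 21.1 + 3.3 = 24.4

17.8 < c < 24.4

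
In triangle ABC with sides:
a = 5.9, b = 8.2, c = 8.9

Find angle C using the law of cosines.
c² = a² + b² − 2ab·cos(C)  ⇒  cos(C) = (a² + b² − c²)/(2ab)
cos(C) = (5.9² + 8.2² − 8.9²)/(2·5.9·8.2) = (34.81 + 67.24 − 79.21)/96.76 = 22.84/96.76 ≈ 0.236048
C = arccos(0.236048) ≈ 76.3466°

C = 76.35°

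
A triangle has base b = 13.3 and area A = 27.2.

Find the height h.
A = ½·b·h  ⇒  h = 2A/b = 2·27.2/13.3 = 54.4/13.3 ≈ 4.09023

h = 4.09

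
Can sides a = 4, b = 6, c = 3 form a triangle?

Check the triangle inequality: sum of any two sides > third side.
a + b vs c: 4 + 6 = 10 > 3  ✓
a + c vs b: 4 + 3 = 7 > 6  ✓
b + c vs a: 6 + 3 = 9 > 4  ✓

Yes, triangle inequality satisfied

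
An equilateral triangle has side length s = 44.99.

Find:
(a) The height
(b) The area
(a) The height splits the triangle into two 30-60-90 halves: h = s·√3/2 = 44.99·1.73205/2 ≈ 77.925/2 ≈ 38.9625
(b) Area = (√3/4)·s² = (√3/4)·44.99² = (√3/4)·2024.1001 ≈ 0.433013·2024.1001 ≈ 876.461

Height = 38.96, Area = 876.5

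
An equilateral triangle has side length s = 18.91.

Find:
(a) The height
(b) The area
(a) The height splits the triangle into two 30-60-90 halves: h = s·√3/2 = 18.91·1.73205/2 ≈ 32.7531/2 ≈ 16.3765
(b) Area = (√3/4)·s² = (√3/4)·18.91² = (√3/4)·357.5881 ≈ 0.433013·357.5881 ≈ 154.84

Height = 16.38, Area = 154.8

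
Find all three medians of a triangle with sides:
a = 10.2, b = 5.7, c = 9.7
Median formula: m_a = ½√(2b² + 2c² − a²) (and cyclically). a² = 104.04, b² = 32.49, c² = 94.09.
m_a = ½√(2·32.49 + 2·94.09 − 104.04) = ½√149.12 ≈ ½·12.2115 ≈ 6.10574
m_b = ½√(2·104.04 + 2·94.09 − 32.49) = ½√363.77 ≈ ½·19.0728 ≈ 9.53638
m_c = ½√(2·104.04 + 2·32.49 − 94.09) = ½√178.97 ≈ ½·13.378 ≈ 6.68898

m_a = 6.106, m_b = 9.536, m_c = 6.689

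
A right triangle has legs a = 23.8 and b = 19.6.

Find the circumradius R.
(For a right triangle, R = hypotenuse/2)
Hypotenuse c = √(a² + b²) = √(566.44 + 384.16) = √950.6 ≈ 30.8318
R = c/2 ≈ 30.8318/2 ≈ 15.4159

R = 15.42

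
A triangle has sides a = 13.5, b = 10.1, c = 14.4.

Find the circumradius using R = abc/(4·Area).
First find the area with Heron's formula.
s = (13.5 + 10.1 + 14.4)/2 = 19
Area = √(s(s−a)(s−b)(s−c)) = √(19·5.5·8.9·4.6) ≈ √4278.23 ≈ 65.4082
abc = 13.5·10.1·14.4 = 1963.44
R = abc/(4·Area) ≈ 1963.44/(4·65.4082) = 1963.44/261.633 ≈ 7.50457

R = 7.505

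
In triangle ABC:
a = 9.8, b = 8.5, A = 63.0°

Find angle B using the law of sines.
a/sin(A) = b/sin(B)  ⇒  sin(B) = b·sin(A)/a = 8.5·sin(63.0°)/9.8
sin(63.0°) ≈ 0.891007
sin(B) ≈ 8.5·0.891007/9.8 ≈ 7.57356/9.8 ≈ 0.772812
B = arcsin(0.772812) ≈ 50.6071°
(Since b ≤ a we need B ≤ A, so the obtuse alternative 180° − 50.6071° ≈ 129.393° is rejected.)

B = 50.61°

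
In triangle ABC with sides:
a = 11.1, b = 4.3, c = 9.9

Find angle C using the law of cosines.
c² = a² + b² − 2ab·cos(C)  ⇒  cos(C) = (a² + b² − c²)/(2ab)
cos(C) = (11.1² + 4.3² − 9.9²)/(2·11.1·4.3) = (123.21 + 18.49 − 98.01)/95.46 = 43.69/95.46 ≈ 0.457679
C = arccos(0.457679) ≈ 62.7626°

C = 62.76°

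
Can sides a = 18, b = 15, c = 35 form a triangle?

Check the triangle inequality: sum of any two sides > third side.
a + b vs c: 18 + 15 = 33 ≤ 35  ✗
a + c vs b: 18 + 35 = 53 > 15  ✓
b + c vs a: 15 + 35 = 50 > 18  ✓

No: 18 + 15 = 33 is not > 35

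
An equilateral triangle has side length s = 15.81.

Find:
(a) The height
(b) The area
(a) The height splits the triangle into two 30-60-90 halves: h = s·√3/2 = 15.81·1.73205/2 ≈ 27.3837/2 ≈ 13.6919
(b) Area = (√3/4)·s² = (√3/4)·15.81² = (√3/4)·249.9561 ≈ 0.433013·249.9561 ≈ 108.234

Height = 13.69, Area = 108.2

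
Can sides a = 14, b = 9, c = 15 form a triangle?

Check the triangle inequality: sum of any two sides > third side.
a + b vs c: 14 + 9 = 23 > 15  ✓
a + c vs b: 14 + 15 = 29 > 9  ✓
b + c vs a: 9 + 15 = 24 > 14  ✓

Yes, triangle inequality satisfied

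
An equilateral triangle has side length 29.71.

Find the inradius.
r = Area/s with s the semi-perimeter.
Area = (√3/4)·29.71² = (√3/4)·882.6841 ≈ 0.433013·882.6841 ≈ 382.213
s = 3·29.71/2 = 44.565
r ≈ 382.213/44.565 ≈ 8.57654
(Equivalently r = side/(2√3) = 29.71/3.4641 ≈ 8.57654.)

r = 8.577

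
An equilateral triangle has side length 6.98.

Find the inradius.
r = Area/s with s the semi-perimeter.
Area = (√3/4)·6.98² = (√3/4)·48.7204 ≈ 0.433013·48.7204 ≈ 21.0966
s = 3·6.98/2 = 10.47
r ≈ 21.0966/10.47 ≈ 2.01495
(Equivalently r = side/(2√3) = 6.98/3.4641 ≈ 2.01495.)

r = 2.015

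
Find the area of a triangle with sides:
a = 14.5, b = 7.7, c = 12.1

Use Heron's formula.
s = (14.5 + 7.7 + 12.1)/2 = 34.3/2 = 17.15
s − a = 2.65, s − b = 9.45, s − c = 5.05
s(s−a)(s−b)(s−c) = 17.15·2.65·9.45·5.05 ≈ 2168.87
Area = √2168.87 ≈ 46.5711

Area = 46.57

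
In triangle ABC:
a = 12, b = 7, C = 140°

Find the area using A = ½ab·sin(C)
A = ½·a·b·sin(C) = ½·12·7·sin(140°)
sin(140°) ≈ 0.642788
A ≈ ½·84·0.642788 = 42·0.642788 ≈ 26.9971

Area = 27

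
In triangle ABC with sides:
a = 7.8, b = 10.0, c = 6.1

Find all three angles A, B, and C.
Law of cosines for each angle (a² = 60.84, b² = 100, c² = 37.21):
cos(A) = (b² + c² − a²)/(2bc) = (100 + 37.21 − 60.84)/(2·10.0·6.1) = 76.37/122 ≈ 0.625984  ⇒  A ≈ 51.2456°
cos(B) = (a² + c² − b²)/(2ac) = (60.84 + 37.21 − 100)/(2·7.8·6.1) = -1.95/95.16 ≈ -0.0204918  ⇒  B ≈ 91.1742°
cos(C) = (a² + b² − c²)/(2ab) = (60.84 + 100 − 37.21)/(2·7.8·10.0) = 123.63/156 ≈ 0.7925  ⇒  C ≈ 37.5802°
Check: A + B + C ≈ 180°

A = 51.25°, B = 91.17°, C = 37.58°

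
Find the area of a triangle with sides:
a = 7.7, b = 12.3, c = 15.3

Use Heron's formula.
s = (7.7 + 12.3 + 15.3)/2 = 35.3/2 = 17.65
s − a = 9.95, s − b = 5.35, s − c = 2.35
s(s−a)(s−b)(s−c) = 17.65·9.95·5.35·2.35 ≈ 2207.95
Area = √2207.95 ≈ 46.9888

Area = 46.99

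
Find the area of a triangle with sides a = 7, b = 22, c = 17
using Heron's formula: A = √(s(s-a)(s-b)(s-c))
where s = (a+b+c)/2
s = (7 + 22 + 17)/2 = 46/2 = 23
s − a = 16, s − b = 1, s − c = 6
s(s−a)(s−b)(s−c) = 23·16·1·6 = 2208
Area = √2208 ≈ 46.9894

s = 23.0, Area = 46.99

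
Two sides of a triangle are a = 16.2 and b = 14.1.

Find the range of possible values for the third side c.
Triangle inequality: |a − b| < c < a + b
|a − b| = |16.2 − 14.1| = 2.1
a + b = 16.2 + 14.1 = 30.3

2.1 < c < 30.3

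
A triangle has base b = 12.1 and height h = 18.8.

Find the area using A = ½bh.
A = ½·b·h = ½·12.1·18.8 = ½·227.48 = 113.74

Area = 113.74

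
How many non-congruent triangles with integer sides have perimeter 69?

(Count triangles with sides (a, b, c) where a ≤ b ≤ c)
Let a ≤ b ≤ c with a + b + c = 69. The only binding inequality is a + b > c, i.e. 69 − c > c, so c < 69/2; and c ≥ 69/3 since c is the largest side.
So 23 ≤ c ≤ 34. For each c, b runs from ⌈(69 − c)/2⌉ up to c (then a = 69 − b − c satisfies 1 ≤ a ≤ b automatically), giving c − ⌈(69 − c)/2⌉ + 1 choices.
Summing over c: 1 + 2 + 4 + 5 + 7 + 8 + 10 + 11 + 13 + 14 + 16 + 17 = 108
Check (closed form: nearest integer to p²/48 for even p, (p+3)²/48 for odd p): (69+3)²/48 = 72²/48 = 5184/48 ≈ 108.00 → 108

108 triangles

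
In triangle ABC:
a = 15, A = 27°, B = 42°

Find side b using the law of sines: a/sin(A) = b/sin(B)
a/sin(A) = b/sin(B)  ⇒  b = a·sin(B)/sin(A) = 15·sin(42°)/sin(27°)
sin(42°) ≈ 0.669131, sin(27°) ≈ 0.45399
b ≈ 15·0.669131/0.45399 ≈ 10.037/0.45399 ≈ 22.1083

b = 22.11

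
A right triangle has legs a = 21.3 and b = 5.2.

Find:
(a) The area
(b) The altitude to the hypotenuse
(a) The legs are perpendicular, so Area = ½·a·b = ½·21.3·5.2 = ½·110.76 = 55.38
(b) Hypotenuse c = √(a² + b²) = √(453.69 + 27.04) = √480.73 ≈ 21.9256
    Area = ½·c·h_c  ⇒  h_c = 2·Area/c = 110.76/21.9256 ≈ 5.05164

Area = 55.38, h_c = 5.052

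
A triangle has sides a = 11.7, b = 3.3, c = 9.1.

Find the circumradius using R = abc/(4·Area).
First find the area with Heron's formula.
s = (11.7 + 3.3 + 9.1)/2 = 12.05
Area = √(s(s−a)(s−b)(s−c)) = √(12.05·0.35·8.75·2.95) ≈ √108.864 ≈ 10.4338
abc = 11.7·3.3·9.1 = 351.351
R = abc/(4·Area) ≈ 351.351/(4·10.4338) = 351.351/41.7352 ≈ 8.41858

R = 8.419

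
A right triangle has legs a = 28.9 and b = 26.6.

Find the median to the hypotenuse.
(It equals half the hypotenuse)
Hypotenuse c = √(a² + b²) = √(835.21 + 707.56) = √1542.77 ≈ 39.2781
Median to hypotenuse = c/2 ≈ 39.2781/2 ≈ 19.6391

Median = 19.64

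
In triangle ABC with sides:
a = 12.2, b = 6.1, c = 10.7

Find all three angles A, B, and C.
Law of cosines for each angle (a² = 148.84, b² = 37.21, c² = 114.49):
cos(A) = (b² + c² − a²)/(2bc) = (37.21 + 114.49 − 148.84)/(2·6.1·10.7) = 2.86/130.54 ≈ 0.021909  ⇒  A ≈ 88.7446°
cos(B) = (a² + c² − b²)/(2ac) = (148.84 + 114.49 − 37.21)/(2·12.2·10.7) = 226.12/261.08 ≈ 0.866095  ⇒  B ≈ 29.9921°
cos(C) = (a² + b² − c²)/(2ab) = (148.84 + 37.21 − 114.49)/(2·12.2·6.1) = 71.56/148.84 ≈ 0.480785  ⇒  C ≈ 61.2633°
Check: A + B + C ≈ 180°

A = 88.74°, B = 29.99°, C = 61.26°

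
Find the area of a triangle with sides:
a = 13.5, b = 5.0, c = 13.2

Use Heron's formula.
s = (13.5 + 5.0 + 13.2)/2 = 31.7/2 = 15.85
s − a = 2.35, s − b = 10.85, s − c = 2.65
s(s−a)(s−b)(s−c) = 15.85·2.35·10.85·2.65 ≈ 1070.96
Area = √1070.96 ≈ 32.7255

Area = 32.73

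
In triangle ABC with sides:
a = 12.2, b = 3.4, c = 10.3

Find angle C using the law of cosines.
c² = a² + b² − 2ab·cos(C)  ⇒  cos(C) = (a² + b² − c²)/(2ab)
cos(C) = (12.2² + 3.4² − 10.3²)/(2·12.2·3.4) = (148.84 + 11.56 − 106.09)/82.96 = 54.31/82.96 ≈ 0.654653
C = arccos(0.654653) ≈ 49.1067°

C = 49.11°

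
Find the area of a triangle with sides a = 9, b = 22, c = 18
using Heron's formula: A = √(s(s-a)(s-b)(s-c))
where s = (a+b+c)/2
s = (9 + 22 + 18)/2 = 49/2 = 24.5
s − a = 15.5, s − b = 2.5, s − c = 6.5
s(s−a)(s−b)(s−c) = 24.5·15.5·2.5·6.5 = 6170.9375
Area = √6170.9375 ≈ 78.5553

s = 24.5, Area = 78.56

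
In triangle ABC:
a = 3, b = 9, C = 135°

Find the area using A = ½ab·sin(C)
A = ½·a·b·sin(C) = ½·3·9·sin(135°)
sin(135°) ≈ 0.707107
A ≈ ½·27·0.707107 = 13.5·0.707107 ≈ 9.54594

Area = 9.546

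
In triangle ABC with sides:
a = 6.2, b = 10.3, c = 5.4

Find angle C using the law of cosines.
c² = a² + b² − 2ab·cos(C)  ⇒  cos(C) = (a² + b² − c²)/(2ab)
cos(C) = (6.2² + 10.3² − 5.4²)/(2·6.2·10.3) = (38.44 + 106.09 − 29.16)/127.72 = 115.37/127.72 ≈ 0.903304
C = arccos(0.903304) ≈ 25.4042°

C = 25.4°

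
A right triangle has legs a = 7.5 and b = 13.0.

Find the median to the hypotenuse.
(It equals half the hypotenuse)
Hypotenuse c = √(a² + b²) = √(56.25 + 169) = √225.25 ≈ 15.0083
Median to hypotenuse = c/2 ≈ 15.0083/2 ≈ 7.50417

Median = 7.504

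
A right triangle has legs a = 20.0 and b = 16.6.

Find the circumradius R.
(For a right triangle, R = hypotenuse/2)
Hypotenuse c = √(a² + b²) = √(400 + 275.56) = √675.56 ≈ 25.9915
R = c/2 ≈ 25.9915/2 ≈ 12.9958

R = 13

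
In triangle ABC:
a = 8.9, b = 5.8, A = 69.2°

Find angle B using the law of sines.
a/sin(A) = b/sin(B)  ⇒  sin(B) = b·sin(A)/a = 5.8·sin(69.2°)/8.9
sin(69.2°) ≈ 0.934826
sin(B) ≈ 5.8·0.934826/8.9 ≈ 5.42199/8.9 ≈ 0.609212
B = arcsin(0.609212) ≈ 37.5326°
(Since b ≤ a we need B ≤ A, so the obtuse alternative 180° − 37.5326° ≈ 142.467° is rejected.)

B = 37.53°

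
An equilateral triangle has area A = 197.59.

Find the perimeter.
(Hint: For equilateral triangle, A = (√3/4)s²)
A = (√3/4)s²  ⇒  s² = 4A/√3 = 4·197.59/√3 = 790.36/1.73205 ≈ 456.315
s ≈ √456.315 ≈ 21.3615
Perimeter = 3s ≈ 3·21.3615 ≈ 64.0846

Perimeter = 64.08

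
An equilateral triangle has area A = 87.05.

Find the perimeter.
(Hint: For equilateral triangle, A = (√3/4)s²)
A = (√3/4)s²  ⇒  s² = 4A/√3 = 4·87.05/√3 = 348.2/1.73205 ≈ 201.033
s ≈ √201.033 ≈ 14.1786
Perimeter = 3s ≈ 3·14.1786 ≈ 42.5359

Perimeter = 42.54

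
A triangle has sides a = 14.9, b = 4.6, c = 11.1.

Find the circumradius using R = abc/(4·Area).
First find the area with Heron's formula.
s = (14.9 + 4.6 + 11.1)/2 = 15.3
Area = √(s(s−a)(s−b)(s−c)) = √(15.3·0.4·10.7·4.2) ≈ √275.033 ≈ 16.5841
abc = 14.9·4.6·11.1 = 760.794
R = abc/(4·Area) ≈ 760.794/(4·16.5841) = 760.794/66.3365 ≈ 11.4687

R = 11.47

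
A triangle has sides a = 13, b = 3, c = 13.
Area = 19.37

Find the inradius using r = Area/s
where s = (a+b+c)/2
s = (13 + 3 + 13)/2 = 29/2 = 14.5
r = Area/s = 19.37/14.5 ≈ 1.33586

r = 1.336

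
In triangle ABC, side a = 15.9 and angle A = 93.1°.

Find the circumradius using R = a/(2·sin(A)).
R = a/(2·sin(A)) = 15.9/(2·sin(93.1°))
sin(93.1°) ≈ 0.998537
R ≈ 15.9/(2·0.998537) = 15.9/1.99707 ≈ 7.96165

R = 7.962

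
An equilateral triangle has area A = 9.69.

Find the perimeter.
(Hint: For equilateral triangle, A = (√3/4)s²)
A = (√3/4)s²  ⇒  s² = 4A/√3 = 4·9.69/√3 = 38.76/1.73205 ≈ 22.3781
s ≈ √22.3781 ≈ 4.73055
Perimeter = 3s ≈ 3·4.73055 ≈ 14.1916

Perimeter = 14.19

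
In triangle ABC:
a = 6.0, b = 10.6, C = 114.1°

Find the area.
Two sides and the included angle (SAS): A = ½·a·b·sin(C) = ½·6.0·10.6·sin(114.1°)
sin(114.1°) ≈ 0.912834
A ≈ ½·63.6·0.912834 = 31.8·0.912834 ≈ 29.0281

Area = 29.03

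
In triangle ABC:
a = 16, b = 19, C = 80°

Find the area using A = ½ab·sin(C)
A = ½·a·b·sin(C) = ½·16·19·sin(80°)
sin(80°) ≈ 0.984808
A ≈ ½·304·0.984808 = 152·0.984808 ≈ 149.691

Area = 149.7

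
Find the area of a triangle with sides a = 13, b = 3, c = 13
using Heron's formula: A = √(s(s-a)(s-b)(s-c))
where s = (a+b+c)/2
s = (13 + 3 + 13)/2 = 29/2 = 14.5
s − a = 1.5, s − b = 11.5, s − c = 1.5
s(s−a)(s−b)(s−c) = 14.5·1.5·11.5·1.5 = 375.1875
Area = √375.1875 ≈ 19.3698

s = 14.5, Area = 19.37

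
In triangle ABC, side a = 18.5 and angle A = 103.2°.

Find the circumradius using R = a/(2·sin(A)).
R = a/(2·sin(A)) = 18.5/(2·sin(103.2°))
sin(103.2°) ≈ 0.973579
R ≈ 18.5/(2·0.973579) = 18.5/1.94716 ≈ 9.50103

R = 9.501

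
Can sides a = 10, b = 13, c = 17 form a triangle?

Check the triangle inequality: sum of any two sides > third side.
a + b vs c: 10 + 13 = 23 > 17  ✓
a + c vs b: 10 + 17 = 27 > 13  ✓
b + c vs a: 13 + 17 = 30 > 10  ✓

Yes, triangle inequality satisfied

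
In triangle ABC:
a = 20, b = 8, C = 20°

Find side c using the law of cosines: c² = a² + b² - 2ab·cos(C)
c² = 20² + 8² − 2·20·8·cos(20°)
cos(20°) ≈ 0.939693
c² ≈ 400 + 64 − 320·(0.939693) ≈ 464 − 300.702 ≈ 163.298
c ≈ √163.298 ≈ 12.7788

c = 12.78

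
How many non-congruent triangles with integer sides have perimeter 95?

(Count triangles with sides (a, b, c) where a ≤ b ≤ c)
Let a ≤ b ≤ c with a + b + c = 95. The only binding inequality is a + b > c, i.e. 95 − c > c, so c < 95/2; and c ≥ 95/3 since c is the largest side.
So 32 ≤ c ≤ 47. For each c, b runs from ⌈(95 − c)/2⌉ up to c (then a = 95 − b − c satisfies 1 ≤ a ≤ b automatically), giving c − ⌈(95 − c)/2⌉ + 1 choices.
Summing over c: 1 + 3 + 4 + 6 + … + 22 + 24  (16 terms, c = 32, …, 47) = 200
Check (closed form: nearest integer to p²/48 for even p, (p+3)²/48 for odd p): (95+3)²/48 = 98²/48 = 9604/48 ≈ 200.08 → 200

200 triangles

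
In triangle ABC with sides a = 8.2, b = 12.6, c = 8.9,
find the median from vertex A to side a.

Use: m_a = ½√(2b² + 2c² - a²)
m_a = ½√(2·12.6² + 2·8.9² − 8.2²) = ½√(2·158.76 + 2·79.21 − 67.24) = ½√(317.52 + 158.42 − 67.24) = ½√408.7
√408.7 ≈ 20.2163, so m_a ≈ 10.1082

m_a = 10.11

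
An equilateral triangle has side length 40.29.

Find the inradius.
r = Area/s with s the semi-perimeter.
Area = (√3/4)·40.29² = (√3/4)·1623.2841 ≈ 0.433013·1623.2841 ≈ 702.903
s = 3·40.29/2 = 60.435
r ≈ 702.903/60.435 ≈ 11.6307
(Equivalently r = side/(2√3) = 40.29/3.4641 ≈ 11.6307.)

r = 11.63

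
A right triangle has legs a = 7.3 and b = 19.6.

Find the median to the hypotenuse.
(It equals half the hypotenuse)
Hypotenuse c = √(a² + b²) = √(53.29 + 384.16) = √437.45 ≈ 20.9153
Median to hypotenuse = c/2 ≈ 20.9153/2 ≈ 10.4577

Median = 10.46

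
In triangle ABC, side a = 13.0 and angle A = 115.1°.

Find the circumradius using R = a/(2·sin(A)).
R = a/(2·sin(A)) = 13.0/(2·sin(115.1°))
sin(115.1°) ≈ 0.905569
R ≈ 13.0/(2·0.905569) = 13.0/1.81114 ≈ 7.17781

R = 7.178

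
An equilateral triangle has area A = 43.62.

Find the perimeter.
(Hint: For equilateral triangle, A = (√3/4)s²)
A = (√3/4)s²  ⇒  s² = 4A/√3 = 4·43.62/√3 = 174.48/1.73205 ≈ 100.736
s ≈ √100.736 ≈ 10.0367
Perimeter = 3s ≈ 3·10.0367 ≈ 30.1102

Perimeter = 30.11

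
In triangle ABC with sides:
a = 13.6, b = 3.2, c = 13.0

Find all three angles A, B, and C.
Law of cosines for each angle (a² = 184.96, b² = 10.24, c² = 169):
cos(A) = (b² + c² − a²)/(2bc) = (10.24 + 169 − 184.96)/(2·3.2·13.0) = -5.72/83.2 ≈ -0.06875  ⇒  A ≈ 93.9422°
cos(B) = (a² + c² − b²)/(2ac) = (184.96 + 169 − 10.24)/(2·13.6·13.0) = 343.72/353.6 ≈ 0.972059  ⇒  B ≈ 13.5761°
cos(C) = (a² + b² − c²)/(2ab) = (184.96 + 10.24 − 169)/(2·13.6·3.2) = 26.2/87.04 ≈ 0.301011  ⇒  C ≈ 72.4817°
Check: A + B + C ≈ 180°

A = 93.94°, B = 13.58°, C = 72.48°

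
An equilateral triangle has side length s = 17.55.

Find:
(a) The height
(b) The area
(a) The height splits the triangle into two 30-60-90 halves: h = s·√3/2 = 17.55·1.73205/2 ≈ 30.3975/2 ≈ 15.1987
(b) Area = (√3/4)·s² = (√3/4)·17.55² = (√3/4)·308.0025 ≈ 0.433013·308.0025 ≈ 133.369

Height = 15.2, Area = 133.4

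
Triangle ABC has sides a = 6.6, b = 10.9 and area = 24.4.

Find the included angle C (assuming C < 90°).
Area = ½·a·b·sin(C)  ⇒  sin(C) = 2·Area/(a·b) = 2·24.4/(6.6·10.9) = 48.8/71.94 ≈ 0.678343
C = arcsin(0.678343) ≈ 42.7143° (taking the acute solution since C < 90°)

C = 42.71°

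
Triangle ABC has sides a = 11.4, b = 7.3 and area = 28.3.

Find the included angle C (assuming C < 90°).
Area = ½·a·b·sin(C)  ⇒  sin(C) = 2·Area/(a·b) = 2·28.3/(11.4·7.3) = 56.6/83.22 ≈ 0.680125
C = arcsin(0.680125) ≈ 42.8534° (taking the acute solution since C < 90°)

C = 42.85°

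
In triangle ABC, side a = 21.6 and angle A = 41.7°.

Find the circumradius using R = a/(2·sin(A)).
R = a/(2·sin(A)) = 21.6/(2·sin(41.7°))
sin(41.7°) ≈ 0.66523
R ≈ 21.6/(2·0.66523) = 21.6/1.33046 ≈ 16.235

R = 16.23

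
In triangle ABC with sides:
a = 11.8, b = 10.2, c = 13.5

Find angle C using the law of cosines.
c² = a² + b² − 2ab·cos(C)  ⇒  cos(C) = (a² + b² − c²)/(2ab)
cos(C) = (11.8² + 10.2² − 13.5²)/(2·11.8·10.2) = (139.24 + 104.04 − 182.25)/240.72 = 61.03/240.72 ≈ 0.253531
C = arccos(0.253531) ≈ 75.3134°

C = 75.31°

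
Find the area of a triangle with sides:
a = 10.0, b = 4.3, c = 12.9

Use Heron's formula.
s = (10.0 + 4.3 + 12.9)/2 = 27.2/2 = 13.6
s − a = 3.6, s − b = 9.3, s − c = 0.7
s(s−a)(s−b)(s−c) = 13.6·3.6·9.3·0.7 ≈ 318.73
Area = √318.73 ≈ 17.853

Area = 17.85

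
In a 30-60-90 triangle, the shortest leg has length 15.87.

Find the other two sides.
In a 30-60-90 triangle the sides are in ratio 1 : √3 : 2 (short leg : long leg : hypotenuse).
Long leg = 15.87·√3 ≈ 15.87·1.73205 ≈ 27.4876
Hypotenuse = 2·15.87 = 31.74

Long leg = 15.87√3 = 27.49, Hypotenuse = 31.74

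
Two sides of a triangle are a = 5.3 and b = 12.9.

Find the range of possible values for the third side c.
Triangle inequality: |a − b| < c < a + b
|a − b| = |5.3 − 12.9| = 7.6
a + b = 5.3 + 12.9 = 18.2

7.6 < c < 18.2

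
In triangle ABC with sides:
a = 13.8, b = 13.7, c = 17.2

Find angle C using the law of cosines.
c² = a² + b² − 2ab·cos(C)  ⇒  cos(C) = (a² + b² − c²)/(2ab)
cos(C) = (13.8² + 13.7² − 17.2²)/(2·13.8·13.7) = (190.44 + 187.69 − 295.84)/378.12 = 82.29/378.12 ≈ 0.217629
C = arccos(0.217629) ≈ 77.4302°

C = 77.43°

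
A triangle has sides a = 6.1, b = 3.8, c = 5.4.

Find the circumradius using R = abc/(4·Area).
First find the area with Heron's formula.
s = (6.1 + 3.8 + 5.4)/2 = 7.65
Area = √(s(s−a)(s−b)(s−c)) = √(7.65·1.55·3.85·2.25) ≈ √102.716 ≈ 10.1349
abc = 6.1·3.8·5.4 = 125.172
R = abc/(4·Area) ≈ 125.172/(4·10.1349) = 125.172/40.5395 ≈ 3.08766

R = 3.088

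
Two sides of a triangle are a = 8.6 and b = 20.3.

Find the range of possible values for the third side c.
Triangle inequality: |a − b| < c < a + b
|a − b| = |8.6 − 20.3| = 11.7
a + b = 8.6 + 20.3 = 28.9

11.7 < c < 28.9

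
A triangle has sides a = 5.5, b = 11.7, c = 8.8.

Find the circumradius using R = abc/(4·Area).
First find the area with Heron's formula.
s = (5.5 + 11.7 + 8.8)/2 = 13
Area = √(s(s−a)(s−b)(s−c)) = √(13·7.5·1.3·4.2) ≈ √532.35 ≈ 23.0727
abc = 5.5·11.7·8.8 = 566.28
R = abc/(4·Area) ≈ 566.28/(4·23.0727) = 566.28/92.2908 ≈ 6.13582

R = 6.136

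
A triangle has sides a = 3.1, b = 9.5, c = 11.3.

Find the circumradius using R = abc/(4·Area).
First find the area with Heron's formula.
s = (3.1 + 9.5 + 11.3)/2 = 11.95
Area = √(s(s−a)(s−b)(s−c)) = √(11.95·8.85·2.45·0.65) ≈ √168.419 ≈ 12.9776
abc = 3.1·9.5·11.3 = 332.785
R = abc/(4·Area) ≈ 332.785/(4·12.9776) = 332.785/51.9105 ≈ 6.41074

R = 6.411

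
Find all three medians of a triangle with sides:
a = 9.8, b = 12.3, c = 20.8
Median formula: m_a = ½√(2b² + 2c² − a²) (and cyclically). a² = 96.04, b² = 151.29, c² = 432.64.
m_a = ½√(2·151.29 + 2·432.64 − 96.04) = ½√1071.82 ≈ ½·32.7387 ≈ 16.3693
m_b = ½√(2·96.04 + 2·432.64 − 151.29) = ½√906.07 ≈ ½·30.101 ≈ 15.0505
m_c = ½√(2·96.04 + 2·151.29 − 432.64) = ½√62.02 ≈ ½·7.87528 ≈ 3.93764

m_a = 16.37, m_b = 15.05, m_c = 3.938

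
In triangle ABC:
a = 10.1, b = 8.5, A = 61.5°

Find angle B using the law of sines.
a/sin(A) = b/sin(B)  ⇒  sin(B) = b·sin(A)/a = 8.5·sin(61.5°)/10.1
sin(61.5°) ≈ 0.878817
sin(B) ≈ 8.5·0.878817/10.1 ≈ 7.46995/10.1 ≈ 0.739599
B = arcsin(0.739599) ≈ 47.6972°
(Since b ≤ a we need B ≤ A, so the obtuse alternative 180° − 47.6972° ≈ 132.303° is rejected.)

B = 47.7°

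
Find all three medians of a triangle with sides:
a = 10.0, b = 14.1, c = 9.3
Median formula: m_a = ½√(2b² + 2c² − a²) (and cyclically). a² = 100, b² = 198.81, c² = 86.49.
m_a = ½√(2·198.81 + 2·86.49 − 100) = ½√470.6 ≈ ½·21.6933 ≈ 10.8467
m_b = ½√(2·100 + 2·86.49 − 198.81) = ½√174.17 ≈ ½·13.1973 ≈ 6.59867
m_c = ½√(2·100 + 2·198.81 − 86.49) = ½√511.13 ≈ ½·22.6082 ≈ 11.3041

m_a = 10.85, m_b = 6.599, m_c = 11.3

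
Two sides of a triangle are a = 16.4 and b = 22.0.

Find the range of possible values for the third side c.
Triangle inequality: |a − b| < c < a + b
|a − b| = |16.4 − 22.0| = 5.6
a + b = 16.4 + 22.0 = 38.4

5.6 < c < 38.4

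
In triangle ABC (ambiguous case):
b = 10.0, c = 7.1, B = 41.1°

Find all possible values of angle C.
b/sin(B) = c/sin(C)  ⇒  sin(C) = c·sin(B)/b = 7.1·sin(41.1°)/10.0
sin(41.1°) ≈ 0.657375
sin(C) ≈ 7.1·0.657375/10.0 ≈ 4.66736/10.0 ≈ 0.466736
Candidate 1: C₁ = arcsin(0.466736) ≈ 27.8227°  →  A = 180° − 41.1° − 27.8227° ≈ 111.077° > 0, valid
Candidate 2: C₂ = 180° − C₁ ≈ 152.177°  →  A = 180° − 41.1° − 152.177° ≈ -13.2773° ≤ 0, not a valid triangle

C = 27.82° (one solution)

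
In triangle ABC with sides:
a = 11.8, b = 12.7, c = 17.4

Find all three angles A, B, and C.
Law of cosines for each angle (a² = 139.24, b² = 161.29, c² = 302.76):
cos(A) = (b² + c² − a²)/(2bc) = (161.29 + 302.76 − 139.24)/(2·12.7·17.4) = 324.81/441.96 ≈ 0.734931  ⇒  A ≈ 42.6986°
cos(B) = (a² + c² − b²)/(2ac) = (139.24 + 302.76 − 161.29)/(2·11.8·17.4) = 280.71/410.64 ≈ 0.683591  ⇒  B ≈ 46.8751°
cos(C) = (a² + b² − c²)/(2ab) = (139.24 + 161.29 − 302.76)/(2·11.8·12.7) = -2.23/299.72 ≈ -0.00744028  ⇒  C ≈ 90.4263°
Check: A + B + C ≈ 180°

A = 42.7°, B = 46.88°, C = 90.43°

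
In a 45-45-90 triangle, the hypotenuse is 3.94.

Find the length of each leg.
In a 45-45-90 triangle hypotenuse = leg·√2, so leg = hypotenuse/√2.
Leg = 3.94/√2 ≈ 3.94/1.41421 ≈ 2.786

Each leg = 2.786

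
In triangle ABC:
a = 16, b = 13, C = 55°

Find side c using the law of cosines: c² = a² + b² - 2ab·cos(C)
c² = 16² + 13² − 2·16·13·cos(55°)
cos(55°) ≈ 0.573576
c² ≈ 256 + 169 − 416·(0.573576) ≈ 425 − 238.608 ≈ 186.392
c ≈ √186.392 ≈ 13.6526

c = 13.65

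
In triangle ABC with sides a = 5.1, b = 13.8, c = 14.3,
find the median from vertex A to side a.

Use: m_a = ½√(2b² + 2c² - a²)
m_a = ½√(2·13.8² + 2·14.3² − 5.1²) = ½√(2·190.44 + 2·204.49 − 26.01) = ½√(380.88 + 408.98 − 26.01) = ½√763.85
√763.85 ≈ 27.6378, so m_a ≈ 13.8189

m_a = 13.82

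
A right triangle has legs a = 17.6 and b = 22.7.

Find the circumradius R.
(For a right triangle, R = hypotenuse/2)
Hypotenuse c = √(a² + b²) = √(309.76 + 515.29) = √825.05 ≈ 28.7237
R = c/2 ≈ 28.7237/2 ≈ 14.3618

R = 14.36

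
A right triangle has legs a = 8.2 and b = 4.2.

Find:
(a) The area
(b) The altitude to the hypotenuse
(a) The legs are perpendicular, so Area = ½·a·b = ½·8.2·4.2 = ½·34.44 = 17.22
(b) Hypotenuse c = √(a² + b²) = √(67.24 + 17.64) = √84.88 ≈ 9.21303
    Area = ½·c·h_c  ⇒  h_c = 2·Area/c = 34.44/9.21303 ≈ 3.73818

Area = 17.22, h_c = 3.738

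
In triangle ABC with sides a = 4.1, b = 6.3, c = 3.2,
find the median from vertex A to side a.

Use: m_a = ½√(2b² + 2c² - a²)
m_a = ½√(2·6.3² + 2·3.2² − 4.1²) = ½√(2·39.69 + 2·10.24 − 16.81) = ½√(79.38 + 20.48 − 16.81) = ½√83.05
√83.05 ≈ 9.11318, so m_a ≈ 4.55659

m_a = 4.557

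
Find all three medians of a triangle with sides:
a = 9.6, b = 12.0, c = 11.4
Median formula: m_a = ½√(2b² + 2c² − a²) (and cyclically). a² = 92.16, b² = 144, c² = 129.96.
m_a = ½√(2·144 + 2·129.96 − 92.16) = ½√455.76 ≈ ½·21.3485 ≈ 10.6743
m_b = ½√(2·92.16 + 2·129.96 − 144) = ½√300.24 ≈ ½·17.3274 ≈ 8.66372
m_c = ½√(2·92.16 + 2·144 − 129.96) = ½√342.36 ≈ ½·18.503 ≈ 9.25149

m_a = 10.67, m_b = 8.664, m_c = 9.251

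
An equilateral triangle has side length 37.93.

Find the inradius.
r = Area/s with s the semi-perimeter.
Area = (√3/4)·37.93² = (√3/4)·1438.6849 ≈ 0.433013·1438.6849 ≈ 622.969
s = 3·37.93/2 = 56.895
r ≈ 622.969/56.895 ≈ 10.9494
(Equivalently r = side/(2√3) = 37.93/3.4641 ≈ 10.9494.)

r = 10.95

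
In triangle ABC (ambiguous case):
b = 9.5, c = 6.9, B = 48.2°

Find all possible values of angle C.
b/sin(B) = c/sin(C)  ⇒  sin(C) = c·sin(B)/b = 6.9·sin(48.2°)/9.5
sin(48.2°) ≈ 0.745476
sin(C) ≈ 6.9·0.745476/9.5 ≈ 5.14378/9.5 ≈ 0.541451
Candidate 1: C₁ = arcsin(0.541451) ≈ 32.7825°  →  A = 180° − 48.2° − 32.7825° ≈ 99.0175° > 0, valid
Candidate 2: C₂ = 180° − C₁ ≈ 147.218°  →  A = 180° − 48.2° − 147.218° ≈ -15.4175° ≤ 0, not a valid triangle

C = 32.78° (one solution)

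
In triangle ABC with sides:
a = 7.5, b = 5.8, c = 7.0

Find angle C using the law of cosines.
c² = a² + b² − 2ab·cos(C)  ⇒  cos(C) = (a² + b² − c²)/(2ab)
cos(C) = (7.5² + 5.8² − 7.0²)/(2·7.5·5.8) = (56.25 + 33.64 − 49)/87 = 40.89/87 ≈ 0.47
C = arccos(0.47) ≈ 61.9657°

C = 61.97°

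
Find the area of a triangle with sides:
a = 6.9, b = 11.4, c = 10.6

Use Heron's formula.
s = (6.9 + 11.4 + 10.6)/2 = 28.9/2 = 14.45
s − a = 7.55, s − b = 3.05, s − c = 3.85
s(s−a)(s−b)(s−c) = 14.45·7.55·3.05·3.85 ≈ 1281.08
Area = √1281.08 ≈ 35.7921

Area = 35.79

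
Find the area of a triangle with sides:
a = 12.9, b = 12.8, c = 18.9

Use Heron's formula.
s = (12.9 + 12.8 + 18.9)/2 = 44.6/2 = 22.3
s − a = 9.4, s − b = 9.5, s − c = 3.4
s(s−a)(s−b)(s−c) = 22.3·9.4·9.5·3.4 ≈ 6770.73
Area = √6770.73 ≈ 82.2844

Area = 82.28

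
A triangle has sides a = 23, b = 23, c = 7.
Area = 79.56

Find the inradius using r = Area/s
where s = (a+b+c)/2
s = (23 + 23 + 7)/2 = 53/2 = 26.5
r = Area/s = 79.56/26.5 ≈ 3.00226

r = 3.002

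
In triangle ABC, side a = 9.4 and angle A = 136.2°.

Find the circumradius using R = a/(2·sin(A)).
R = a/(2·sin(A)) = 9.4/(2·sin(136.2°))
sin(136.2°) ≈ 0.692143
R ≈ 9.4/(2·0.692143) = 9.4/1.38429 ≈ 6.7905

R = 6.791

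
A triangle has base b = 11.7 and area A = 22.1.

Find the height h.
A = ½·b·h  ⇒  h = 2A/b = 2·22.1/11.7 = 44.2/11.7 ≈ 3.77778

h = 3.778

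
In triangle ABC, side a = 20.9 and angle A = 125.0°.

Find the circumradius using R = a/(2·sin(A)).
R = a/(2·sin(A)) = 20.9/(2·sin(125.0°))
sin(125.0°) ≈ 0.819152
R ≈ 20.9/(2·0.819152) = 20.9/1.6383 ≈ 12.7571

R = 12.76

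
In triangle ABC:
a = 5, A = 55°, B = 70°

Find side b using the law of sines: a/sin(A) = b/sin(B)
a/sin(A) = b/sin(B)  ⇒  b = a·sin(B)/sin(A) = 5·sin(70°)/sin(55°)
sin(70°) ≈ 0.939693, sin(55°) ≈ 0.819152
b ≈ 5·0.939693/0.819152 ≈ 4.69846/0.819152 ≈ 5.73576

b = 5.736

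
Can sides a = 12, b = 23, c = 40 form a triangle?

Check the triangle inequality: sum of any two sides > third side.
a + b vs c: 12 + 23 = 35 ≤ 40  ✗
a + c vs b: 12 + 40 = 52 > 23  ✓
b + c vs a: 23 + 40 = 63 > 12  ✓

No: 12 + 23 = 35 is not > 40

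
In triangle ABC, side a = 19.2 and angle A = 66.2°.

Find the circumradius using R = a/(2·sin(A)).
R = a/(2·sin(A)) = 19.2/(2·sin(66.2°))
sin(66.2°) ≈ 0.91496
R ≈ 19.2/(2·0.91496) = 19.2/1.82992 ≈ 10.4923

R = 10.49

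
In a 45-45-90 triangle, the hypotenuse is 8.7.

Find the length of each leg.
In a 45-45-90 triangle hypotenuse = leg·√2, so leg = hypotenuse/√2.
Leg = 8.7/√2 ≈ 8.7/1.41421 ≈ 6.15183

Each leg = 6.152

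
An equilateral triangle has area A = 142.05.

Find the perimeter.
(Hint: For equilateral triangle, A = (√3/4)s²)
A = (√3/4)s²  ⇒  s² = 4A/√3 = 4·142.05/√3 = 568.2/1.73205 ≈ 328.05
s ≈ √328.05 ≈ 18.1122
Perimeter = 3s ≈ 3·18.1122 ≈ 54.3365

Perimeter = 54.34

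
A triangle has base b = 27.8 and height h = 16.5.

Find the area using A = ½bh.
A = ½·b·h = ½·27.8·16.5 = ½·458.7 = 229.35

Area = 229.35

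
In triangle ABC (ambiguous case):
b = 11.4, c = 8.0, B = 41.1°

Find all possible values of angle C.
b/sin(B) = c/sin(C)  ⇒  sin(C) = c·sin(B)/b = 8.0·sin(41.1°)/11.4
sin(41.1°) ≈ 0.657375
sin(C) ≈ 8.0·0.657375/11.4 ≈ 5.259/11.4 ≈ 0.461316
Candidate 1: C₁ = arcsin(0.461316) ≈ 27.4721°  →  A = 180° − 41.1° − 27.4721° ≈ 111.428° > 0, valid
Candidate 2: C₂ = 180° − C₁ ≈ 152.528°  →  A = 180° − 41.1° − 152.528° ≈ -13.6279° ≤ 0, not a valid triangle

C = 27.47° (one solution)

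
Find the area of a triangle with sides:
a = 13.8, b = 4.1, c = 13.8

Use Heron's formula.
s = (13.8 + 4.1 + 13.8)/2 = 31.7/2 = 15.85
s − a = 2.05, s − b = 11.75, s − c = 2.05
s(s−a)(s−b)(s−c) = 15.85·2.05·11.75·2.05 ≈ 782.663
Area = √782.663 ≈ 27.9761

Area = 27.98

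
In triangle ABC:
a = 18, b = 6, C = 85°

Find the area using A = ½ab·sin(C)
A = ½·a·b·sin(C) = ½·18·6·sin(85°)
sin(85°) ≈ 0.996195
A ≈ ½·108·0.996195 = 54·0.996195 ≈ 53.7945

Area = 53.79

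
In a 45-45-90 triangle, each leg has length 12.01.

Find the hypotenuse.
In a 45-45-90 triangle the sides are in ratio 1 : 1 : √2, so hypotenuse = leg·√2.
Hypotenuse = 12.01·√2 ≈ 12.01·1.41421 ≈ 16.9847

Hypotenuse = 12.01√2 = 16.98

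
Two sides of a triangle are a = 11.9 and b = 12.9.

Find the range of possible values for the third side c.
Triangle inequality: |a − b| < c < a + b
|a − b| = |11.9 − 12.9| = 1
a + b = 11.9 + 12.9 = 24.8

1 < c < 24.8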